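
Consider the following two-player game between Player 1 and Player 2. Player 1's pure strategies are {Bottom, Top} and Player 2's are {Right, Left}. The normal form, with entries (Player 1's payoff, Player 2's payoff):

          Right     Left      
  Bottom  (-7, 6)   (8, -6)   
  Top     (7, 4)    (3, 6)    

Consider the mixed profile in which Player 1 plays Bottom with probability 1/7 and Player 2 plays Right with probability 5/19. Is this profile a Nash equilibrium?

Yes

Check Player 2's indifference given Player 1's mix p = 1/7:
  payoff from Right = 30/7; payoff from Left = 30/7 — equal.
Check Player 1's indifference given Player 2's mix q = 5/19:
  payoff from Bottom = 77/19; payoff from Top = 77/19 — equal.
Both players are indifferent, so neither can profitably deviate.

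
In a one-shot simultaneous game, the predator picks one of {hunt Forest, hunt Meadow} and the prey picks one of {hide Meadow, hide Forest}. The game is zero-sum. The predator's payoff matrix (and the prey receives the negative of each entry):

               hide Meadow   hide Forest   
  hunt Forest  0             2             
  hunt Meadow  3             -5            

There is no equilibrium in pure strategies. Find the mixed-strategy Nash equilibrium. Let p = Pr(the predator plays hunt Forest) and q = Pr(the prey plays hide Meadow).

p = 4/5, q = 7/10

Set the prey's expected payoff from hide Meadow equal to that from hide Forest:
  the prey's payoff from hide Meadow: p·0 + (1−p)·(-3) = 3p - 3
  the prey's payoff from hide Forest: p·(-2) + (1−p)·5 = -7p + 5
  3p - 3 = -7p + 5  ⇒  10p = 8  ⇒  p = 4/5.
Set the predator's expected payoff from hunt Forest equal to that from hunt Meadow:
  the predator's payoff to hunt Forest: q·0 + (1−q)·2 = -2q + 2
  the predator's payoff to hunt Meadow: q·3 + (1−q)·(-5) = 8q - 5
  -2q + 2 = 8q - 5  ⇒  -10q = -7  ⇒  q = 7/10.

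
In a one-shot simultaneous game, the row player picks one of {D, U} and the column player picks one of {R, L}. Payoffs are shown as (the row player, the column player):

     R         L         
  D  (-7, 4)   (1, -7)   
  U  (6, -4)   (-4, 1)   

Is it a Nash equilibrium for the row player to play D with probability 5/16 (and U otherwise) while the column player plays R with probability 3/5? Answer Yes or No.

No

Given the column player's mix q = 3/5, the row player's payoff from D is -19/5 but from U is 2. The row player strictly prefers U, so the row player would not mix.
So the proposed profile is not a Nash equilibrium.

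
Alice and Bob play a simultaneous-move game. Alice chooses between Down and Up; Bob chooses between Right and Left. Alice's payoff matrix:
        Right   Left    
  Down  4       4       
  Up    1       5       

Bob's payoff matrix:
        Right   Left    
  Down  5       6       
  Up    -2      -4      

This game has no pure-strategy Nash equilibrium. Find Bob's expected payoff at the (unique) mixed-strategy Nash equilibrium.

Alice's mix must leave Bob indifferent between Right and Left.
  Bob's payoff to Right: p·5 + (1−p)·(-2) = 7p - 2
  Bob's payoff to Left: p·6 + (1−p)·(-4) = 10p - 4
  7p - 2 = 10p - 4  ⇒  -3p = -2  ⇒  p = 2/3.
At equilibrium Bob is indifferent across columns, so Bob's payoff equals the payoff from Right: (2/3)·5 + (1/3)·(-2) = 8/3.

8/3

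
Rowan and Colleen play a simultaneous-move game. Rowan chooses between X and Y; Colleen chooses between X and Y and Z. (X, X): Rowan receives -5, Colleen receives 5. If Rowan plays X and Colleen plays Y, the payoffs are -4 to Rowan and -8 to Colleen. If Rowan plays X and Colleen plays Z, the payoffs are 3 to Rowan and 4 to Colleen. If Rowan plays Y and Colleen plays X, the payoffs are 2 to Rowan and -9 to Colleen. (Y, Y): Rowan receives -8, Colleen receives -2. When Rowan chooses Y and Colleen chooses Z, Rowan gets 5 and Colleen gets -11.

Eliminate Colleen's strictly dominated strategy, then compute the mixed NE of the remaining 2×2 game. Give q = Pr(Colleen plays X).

Colleen's strategy Z is strictly dominated by X: 5 > 4 and -9 > -11. Eliminate Z.
For Rowan to be willing to mix, Rowan must be indifferent between X and Y, which pins down Colleen's mix.
  Rowan's payoff to X: q·(-5) + (1−q)·(-4) = -q - 4
  Rowan's payoff to Y: q·2 + (1−q)·(-8) = 10q - 8
  -q - 4 = 10q - 8  ⇒  -11q = -4  ⇒  q = 4/11.

q = 4/11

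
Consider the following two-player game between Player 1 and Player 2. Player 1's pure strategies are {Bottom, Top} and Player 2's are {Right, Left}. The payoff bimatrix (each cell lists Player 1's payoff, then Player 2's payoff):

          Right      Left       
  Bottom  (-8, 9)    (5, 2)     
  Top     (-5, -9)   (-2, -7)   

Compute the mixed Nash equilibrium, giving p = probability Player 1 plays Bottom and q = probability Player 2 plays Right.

p = 2/9, q = 7/10

Player 2's indifference between Right and Left determines Player 1's mixing probability p:
  Player 2's expected payoff from Right: p·9 + (1−p)·(-9) = 18p - 9
  Player 2's expected payoff from Left: p·2 + (1−p)·(-7) = 9p - 7
  18p - 9 = 9p - 7  ⇒  9p = 2  ⇒  p = 2/9.
For Player 1 to be willing to mix, Player 1 must be indifferent between Bottom and Top, which pins down Player 2's mix.
  Player 1's payoff from Bottom: q·(-8) + (1−q)·5 = -13q + 5
  Player 1's payoff from Top: q·(-5) + (1−q)·(-2) = -3q - 2
  -13q + 5 = -3q - 2  ⇒  -10q = -7  ⇒  q = 7/10.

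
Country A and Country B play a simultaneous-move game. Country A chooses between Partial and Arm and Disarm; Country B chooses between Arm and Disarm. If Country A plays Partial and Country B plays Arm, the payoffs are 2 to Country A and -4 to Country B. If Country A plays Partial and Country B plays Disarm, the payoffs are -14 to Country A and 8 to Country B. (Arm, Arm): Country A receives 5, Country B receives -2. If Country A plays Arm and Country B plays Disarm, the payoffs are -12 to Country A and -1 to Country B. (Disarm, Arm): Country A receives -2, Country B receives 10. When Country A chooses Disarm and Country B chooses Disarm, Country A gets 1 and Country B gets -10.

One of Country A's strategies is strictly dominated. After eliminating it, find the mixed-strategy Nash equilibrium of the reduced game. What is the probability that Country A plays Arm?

Country A's strategy Partial is strictly dominated by Arm: 5 > 2 and -12 > -14. Eliminate Partial.
Set Country B's expected payoff from Arm equal to that from Disarm:
  Country B's payoff to Arm: p·(-2) + (1−p)·10 = -12p + 10
  Country B's payoff to Disarm: p·(-1) + (1−p)·(-10) = 9p - 10
  -12p + 10 = 9p - 10  ⇒  -21p = -20  ⇒  p = 20/21.

p = 20/21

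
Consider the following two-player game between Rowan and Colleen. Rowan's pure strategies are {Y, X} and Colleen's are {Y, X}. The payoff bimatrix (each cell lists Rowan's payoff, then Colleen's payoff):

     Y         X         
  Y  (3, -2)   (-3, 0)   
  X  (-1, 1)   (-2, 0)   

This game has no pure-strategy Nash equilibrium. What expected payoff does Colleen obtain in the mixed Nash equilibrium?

In a mixed equilibrium Colleen is indifferent between Y and X; this condition fixes p.
  Colleen's payoff from Y: p·(-2) + (1−p)·1 = -3p + 1
  Colleen's payoff from X: p·0 + (1−p)·0 = 0
  -3p + 1 = 0  ⇒  -3p = -1  ⇒  p = 1/3.
At equilibrium Colleen is indifferent across columns, so Colleen's payoff equals the payoff from Y: (1/3)·(-2) + (2/3)·1 = 0.

0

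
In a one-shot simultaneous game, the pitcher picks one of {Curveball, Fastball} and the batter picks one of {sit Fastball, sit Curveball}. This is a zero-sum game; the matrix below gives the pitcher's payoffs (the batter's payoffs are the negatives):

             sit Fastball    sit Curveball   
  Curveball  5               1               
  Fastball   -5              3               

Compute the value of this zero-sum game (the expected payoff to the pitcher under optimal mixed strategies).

v = 5/3

For the pitcher to be willing to mix, the pitcher must be indifferent between Curveball and Fastball, which pins down the batter's mix.
  the pitcher's payoff from Curveball: q·5 + (1−q)·1 = 4q + 1
  the pitcher's payoff from Fastball: q·(-5) + (1−q)·3 = -8q + 3
  4q + 1 = -8q + 3  ⇒  12q = 2  ⇒  q = 1/6.
The value is the pitcher's expected payoff against this mix (using Curveball): (1/6)·5 + (5/6)·1 = 5/3.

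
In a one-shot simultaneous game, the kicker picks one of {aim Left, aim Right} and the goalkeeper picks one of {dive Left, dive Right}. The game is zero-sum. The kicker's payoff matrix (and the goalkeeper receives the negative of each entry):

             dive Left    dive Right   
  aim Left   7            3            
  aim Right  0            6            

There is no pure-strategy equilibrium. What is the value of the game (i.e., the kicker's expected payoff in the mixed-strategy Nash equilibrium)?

v = 21/5

For the kicker to be willing to mix, the kicker must be indifferent between aim Left and aim Right, which pins down the goalkeeper's mix.
  the kicker's expected payoff from aim Left: q·7 + (1−q)·3 = 4q + 3
  the kicker's expected payoff from aim Right: q·0 + (1−q)·6 = -6q + 6
  4q + 3 = -6q + 6  ⇒  10q = 3  ⇒  q = 3/10.
The value is the kicker's expected payoff against this mix (using aim Left): (3/10)·7 + (7/10)·3 = 21/5.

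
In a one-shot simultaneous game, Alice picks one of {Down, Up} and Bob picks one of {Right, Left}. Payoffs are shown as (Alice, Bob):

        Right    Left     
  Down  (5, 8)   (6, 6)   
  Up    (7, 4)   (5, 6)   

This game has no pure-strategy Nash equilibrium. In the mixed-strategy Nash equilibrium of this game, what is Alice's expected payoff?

17/3

In a mixed equilibrium Alice is indifferent between Down and Up; this condition fixes q.
  Alice's expected payoff from Down: q·5 + (1−q)·6 = -q + 6
  Alice's expected payoff from Up: q·7 + (1−q)·5 = 2q + 5
  -q + 6 = 2q + 5  ⇒  -3q = -1  ⇒  q = 1/3.
At equilibrium Alice is indifferent across rows, so Alice's payoff equals the payoff from Down: (1/3)·5 + (2/3)·6 = 17/3.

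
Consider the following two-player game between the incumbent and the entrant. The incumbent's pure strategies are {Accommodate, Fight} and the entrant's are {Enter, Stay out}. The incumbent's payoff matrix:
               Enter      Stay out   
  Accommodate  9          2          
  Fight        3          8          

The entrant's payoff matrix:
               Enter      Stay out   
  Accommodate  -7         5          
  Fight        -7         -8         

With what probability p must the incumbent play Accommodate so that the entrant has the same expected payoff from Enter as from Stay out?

For the entrant to be willing to mix, the entrant must be indifferent between Enter and Stay out, which pins down the incumbent's mix.
  the entrant's expected payoff from Enter: p·(-7) + (1−p)·(-7) = -7
  the entrant's expected payoff from Stay out: p·5 + (1−p)·(-8) = 13p - 8
  -7 = 13p - 8  ⇒  -13p = -1  ⇒  p = 1/13.

p = 1/13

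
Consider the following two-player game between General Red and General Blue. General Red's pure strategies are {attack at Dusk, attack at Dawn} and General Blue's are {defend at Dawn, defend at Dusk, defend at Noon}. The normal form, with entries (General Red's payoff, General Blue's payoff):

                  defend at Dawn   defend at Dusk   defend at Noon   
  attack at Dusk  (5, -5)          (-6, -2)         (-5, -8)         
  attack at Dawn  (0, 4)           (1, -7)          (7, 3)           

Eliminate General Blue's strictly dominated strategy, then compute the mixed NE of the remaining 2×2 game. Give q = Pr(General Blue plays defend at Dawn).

q = 7/12

General Blue's strategy defend at Noon is strictly dominated by defend at Dawn: -5 > -8 and 4 > 3. Eliminate defend at Noon.
For General Red to be willing to mix, General Red must be indifferent between attack at Dusk and attack at Dawn, which pins down General Blue's mix.
  General Red's expected payoff from attack at Dusk: q·5 + (1−q)·(-6) = 11q - 6
  General Red's expected payoff from attack at Dawn: q·0 + (1−q)·1 = -q + 1
  11q - 6 = -q + 1  ⇒  12q = 7  ⇒  q = 7/12.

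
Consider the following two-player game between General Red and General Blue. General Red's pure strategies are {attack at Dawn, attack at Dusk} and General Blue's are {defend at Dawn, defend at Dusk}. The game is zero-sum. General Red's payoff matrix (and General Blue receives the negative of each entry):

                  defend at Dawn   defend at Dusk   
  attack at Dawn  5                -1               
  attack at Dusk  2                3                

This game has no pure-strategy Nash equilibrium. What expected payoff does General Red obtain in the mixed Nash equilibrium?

17/7

In a mixed equilibrium General Red is indifferent between attack at Dawn and attack at Dusk; this condition fixes q.
  General Red's expected payoff from attack at Dawn: q·5 + (1−q)·(-1) = 6q - 1
  General Red's expected payoff from attack at Dusk: q·2 + (1−q)·3 = -q + 3
  6q - 1 = -q + 3  ⇒  7q = 4  ⇒  q = 4/7.
At equilibrium General Red is indifferent across rows, so General Red's payoff equals the payoff from attack at Dawn: (4/7)·5 + (3/7)·(-1) = 17/7.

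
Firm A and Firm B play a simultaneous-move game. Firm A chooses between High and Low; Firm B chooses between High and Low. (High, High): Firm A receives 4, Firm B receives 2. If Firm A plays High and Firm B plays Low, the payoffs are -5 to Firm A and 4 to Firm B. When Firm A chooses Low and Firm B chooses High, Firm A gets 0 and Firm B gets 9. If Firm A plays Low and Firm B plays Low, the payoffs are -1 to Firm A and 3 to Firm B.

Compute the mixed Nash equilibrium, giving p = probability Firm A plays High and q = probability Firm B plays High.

p = 3/4, q = 1/2

Set Firm B's expected payoff from High equal to that from Low:
  Firm B's expected payoff from High: p·2 + (1−p)·9 = -7p + 9
  Firm B's expected payoff from Low: p·4 + (1−p)·3 = p + 3
  -7p + 9 = p + 3  ⇒  -8p = -6  ⇒  p = 3/4.
Firm B's mix must leave Firm A indifferent between High and Low.
  Firm A's payoff from High: q·4 + (1−q)·(-5) = 9q - 5
  Firm A's payoff from Low: q·0 + (1−q)·(-1) = q - 1
  9q - 5 = q - 1  ⇒  8q = 4  ⇒  q = 1/2.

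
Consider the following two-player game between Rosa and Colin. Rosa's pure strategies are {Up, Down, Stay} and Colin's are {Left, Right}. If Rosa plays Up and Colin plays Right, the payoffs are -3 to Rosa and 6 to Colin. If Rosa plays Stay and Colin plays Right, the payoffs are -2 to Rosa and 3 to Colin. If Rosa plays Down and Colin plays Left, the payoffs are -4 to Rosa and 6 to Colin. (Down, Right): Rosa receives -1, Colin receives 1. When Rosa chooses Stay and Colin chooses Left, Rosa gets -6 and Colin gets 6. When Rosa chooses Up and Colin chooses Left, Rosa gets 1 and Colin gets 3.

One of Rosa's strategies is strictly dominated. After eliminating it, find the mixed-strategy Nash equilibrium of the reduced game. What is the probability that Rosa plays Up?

p = 5/8

Rosa's strategy Stay is strictly dominated by Down: -4 > -6 and -1 > -2. Eliminate Stay.
Set Colin's expected payoff from Left equal to that from Right:
  Colin's payoff to Left: p·3 + (1−p)·6 = -3p + 6
  Colin's payoff to Right: p·6 + (1−p)·1 = 5p + 1
  -3p + 6 = 5p + 1  ⇒  -8p = -5  ⇒  p = 5/8.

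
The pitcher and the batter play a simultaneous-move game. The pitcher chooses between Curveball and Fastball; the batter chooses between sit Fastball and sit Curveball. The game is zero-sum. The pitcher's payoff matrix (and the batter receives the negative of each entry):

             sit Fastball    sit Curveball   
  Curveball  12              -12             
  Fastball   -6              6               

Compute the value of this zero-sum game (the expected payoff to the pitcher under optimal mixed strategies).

The pitcher's indifference between Curveball and Fastball determines the batter's mixing probability q:
  the pitcher's expected payoff from Curveball: q·12 + (1−q)·(-12) = 24q - 12
  the pitcher's expected payoff from Fastball: q·(-6) + (1−q)·6 = -12q + 6
  24q - 12 = -12q + 6  ⇒  36q = 18  ⇒  q = 1/2.
The value is the pitcher's expected payoff against this mix (using Curveball): (1/2)·12 + (1/2)·(-12) = 0.

v = 0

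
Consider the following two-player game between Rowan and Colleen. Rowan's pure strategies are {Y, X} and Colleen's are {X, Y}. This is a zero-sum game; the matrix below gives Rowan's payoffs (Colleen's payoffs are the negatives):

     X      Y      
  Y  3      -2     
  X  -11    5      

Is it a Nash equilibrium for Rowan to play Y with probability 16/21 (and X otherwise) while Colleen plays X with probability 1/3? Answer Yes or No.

Check Colleen's indifference given Rowan's mix p = 16/21:
  payoff from X = 1/3; payoff from Y = 1/3 — equal.
Check Rowan's indifference given Colleen's mix q = 1/3:
  payoff from Y = -1/3; payoff from X = -1/3 — equal.
Both players are indifferent, so neither can profitably deviate.

Yes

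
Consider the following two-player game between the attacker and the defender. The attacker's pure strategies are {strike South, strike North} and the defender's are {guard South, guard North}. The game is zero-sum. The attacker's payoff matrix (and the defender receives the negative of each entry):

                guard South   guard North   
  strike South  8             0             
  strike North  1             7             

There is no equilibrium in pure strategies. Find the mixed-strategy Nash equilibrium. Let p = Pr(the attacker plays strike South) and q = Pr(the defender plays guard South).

p = 3/7, q = 1/2

Set the defender's expected payoff from guard South equal to that from guard North:
  the defender's expected payoff from guard South: p·(-8) + (1−p)·(-1) = -7p - 1
  the defender's expected payoff from guard North: p·0 + (1−p)·(-7) = 7p - 7
  -7p - 1 = 7p - 7  ⇒  -14p = -6  ⇒  p = 3/7.
For the attacker to be willing to mix, the attacker must be indifferent between strike South and strike North, which pins down the defender's mix.
  the attacker's payoff to strike South: q·8 + (1−q)·0 = 8q
  the attacker's payoff to strike North: q·1 + (1−q)·7 = -6q + 7
  8q = -6q + 7  ⇒  14q = 7  ⇒  q = 1/2.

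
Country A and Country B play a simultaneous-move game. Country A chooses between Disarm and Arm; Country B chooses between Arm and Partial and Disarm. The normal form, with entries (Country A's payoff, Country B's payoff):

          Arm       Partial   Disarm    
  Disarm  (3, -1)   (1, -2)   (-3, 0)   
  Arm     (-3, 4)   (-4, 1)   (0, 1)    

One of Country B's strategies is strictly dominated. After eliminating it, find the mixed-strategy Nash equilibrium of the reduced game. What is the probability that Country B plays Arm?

Country B's strategy Partial is strictly dominated by Arm: -1 > -2 and 4 > 1. Eliminate Partial.
Set Country A's expected payoff from Disarm equal to that from Arm:
  Country A's payoff from Disarm: q·3 + (1−q)·(-3) = 6q - 3
  Country A's payoff from Arm: q·(-3) + (1−q)·0 = -3q
  6q - 3 = -3q  ⇒  9q = 3  ⇒  q = 1/3.

q = 1/3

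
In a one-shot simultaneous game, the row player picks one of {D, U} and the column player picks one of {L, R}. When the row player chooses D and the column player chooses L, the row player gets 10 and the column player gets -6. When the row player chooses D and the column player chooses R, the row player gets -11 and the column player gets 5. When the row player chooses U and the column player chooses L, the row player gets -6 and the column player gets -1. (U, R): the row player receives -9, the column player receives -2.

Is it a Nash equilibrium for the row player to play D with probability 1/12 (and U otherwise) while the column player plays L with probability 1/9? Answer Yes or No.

Yes

Check the column player's indifference given the row player's mix p = 1/12:
  payoff from L = -17/12; payoff from R = -17/12 — equal.
Check the row player's indifference given the column player's mix q = 1/9:
  payoff from D = -26/3; payoff from U = -26/3 — equal.
Both players are indifferent, so neither can profitably deviate.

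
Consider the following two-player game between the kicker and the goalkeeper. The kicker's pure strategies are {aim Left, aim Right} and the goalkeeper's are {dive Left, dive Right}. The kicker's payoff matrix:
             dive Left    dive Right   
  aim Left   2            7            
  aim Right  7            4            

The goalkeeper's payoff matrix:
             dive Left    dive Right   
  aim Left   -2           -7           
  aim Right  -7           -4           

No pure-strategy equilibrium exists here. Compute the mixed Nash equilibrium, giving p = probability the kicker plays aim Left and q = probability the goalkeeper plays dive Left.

p = 3/8, q = 3/8

The kicker's mix must leave the goalkeeper indifferent between dive Left and dive Right.
  the goalkeeper's payoff to dive Left: p·(-2) + (1−p)·(-7) = 5p - 7
  the goalkeeper's payoff to dive Right: p·(-7) + (1−p)·(-4) = -3p - 4
  5p - 7 = -3p - 4  ⇒  8p = 3  ⇒  p = 3/8.
The kicker's indifference between aim Left and aim Right determines the goalkeeper's mixing probability q:
  the kicker's expected payoff from aim Left: q·2 + (1−q)·7 = -5q + 7
  the kicker's expected payoff from aim Right: q·7 + (1−q)·4 = 3q + 4
  -5q + 7 = 3q + 4  ⇒  -8q = -3  ⇒  q = 3/8.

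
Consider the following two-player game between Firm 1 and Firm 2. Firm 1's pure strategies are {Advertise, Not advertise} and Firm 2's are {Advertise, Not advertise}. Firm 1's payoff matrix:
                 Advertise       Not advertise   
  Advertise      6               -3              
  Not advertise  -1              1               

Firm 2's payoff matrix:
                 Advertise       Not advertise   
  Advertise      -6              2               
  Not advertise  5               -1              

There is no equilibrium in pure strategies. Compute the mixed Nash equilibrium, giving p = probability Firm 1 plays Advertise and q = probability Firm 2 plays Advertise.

p = 3/7, q = 4/11

For Firm 2 to be willing to mix, Firm 2 must be indifferent between Advertise and Not advertise, which pins down Firm 1's mix.
  Firm 2's expected payoff from Advertise: p·(-6) + (1−p)·5 = -11p + 5
  Firm 2's expected payoff from Not advertise: p·2 + (1−p)·(-1) = 3p - 1
  -11p + 5 = 3p - 1  ⇒  -14p = -6  ⇒  p = 3/7.
Set Firm 1's expected payoff from Advertise equal to that from Not advertise:
  Firm 1's payoff to Advertise: q·6 + (1−q)·(-3) = 9q - 3
  Firm 1's payoff to Not advertise: q·(-1) + (1−q)·1 = -2q + 1
  9q - 3 = -2q + 1  ⇒  11q = 4  ⇒  q = 4/11.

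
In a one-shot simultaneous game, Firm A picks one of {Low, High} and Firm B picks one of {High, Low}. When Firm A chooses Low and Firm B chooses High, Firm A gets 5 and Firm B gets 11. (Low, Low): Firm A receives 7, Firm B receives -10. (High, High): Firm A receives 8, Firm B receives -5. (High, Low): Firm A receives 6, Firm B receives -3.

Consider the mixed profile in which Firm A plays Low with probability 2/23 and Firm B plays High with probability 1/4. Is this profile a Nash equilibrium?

Check Firm B's indifference given Firm A's mix p = 2/23:
  payoff from High = -83/23; payoff from Low = -83/23 — equal.
Check Firm A's indifference given Firm B's mix q = 1/4:
  payoff from Low = 13/2; payoff from High = 13/2 — equal.
Both players are indifferent, so neither can profitably deviate.

Yes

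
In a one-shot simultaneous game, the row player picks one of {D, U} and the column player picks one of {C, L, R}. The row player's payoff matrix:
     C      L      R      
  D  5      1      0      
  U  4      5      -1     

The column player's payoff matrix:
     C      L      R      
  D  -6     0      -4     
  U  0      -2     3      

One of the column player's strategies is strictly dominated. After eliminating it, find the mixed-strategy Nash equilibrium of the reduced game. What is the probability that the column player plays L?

q = 1/5

The column player's strategy C is strictly dominated by R: -4 > -6 and 3 > 0. Eliminate C.
The row player's indifference between D and U determines the column player's mixing probability q:
  the row player's expected payoff from D: q·1 + (1−q)·0 = q
  the row player's expected payoff from U: q·5 + (1−q)·(-1) = 6q - 1
  q = 6q - 1  ⇒  -5q = -1  ⇒  q = 1/5.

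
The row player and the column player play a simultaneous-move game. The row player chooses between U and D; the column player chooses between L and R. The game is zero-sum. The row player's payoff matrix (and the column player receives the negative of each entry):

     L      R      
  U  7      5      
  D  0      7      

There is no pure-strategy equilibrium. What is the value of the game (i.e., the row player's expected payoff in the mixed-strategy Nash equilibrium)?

v = 49/9

The row player's indifference between U and D determines the column player's mixing probability q:
  the row player's payoff to U: q·7 + (1−q)·5 = 2q + 5
  the row player's payoff to D: q·0 + (1−q)·7 = -7q + 7
  2q + 5 = -7q + 7  ⇒  9q = 2  ⇒  q = 2/9.
The value is the row player's expected payoff against this mix (using U): (2/9)·7 + (7/9)·5 = 49/9.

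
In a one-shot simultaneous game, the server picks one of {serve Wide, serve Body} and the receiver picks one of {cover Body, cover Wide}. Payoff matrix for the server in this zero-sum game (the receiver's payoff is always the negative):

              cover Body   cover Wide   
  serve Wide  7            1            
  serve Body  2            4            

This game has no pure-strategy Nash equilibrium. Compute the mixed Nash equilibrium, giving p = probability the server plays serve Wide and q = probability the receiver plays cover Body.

The receiver's indifference between cover Body and cover Wide determines the server's mixing probability p:
  the receiver's expected payoff from cover Body: p·(-7) + (1−p)·(-2) = -5p - 2
  the receiver's expected payoff from cover Wide: p·(-1) + (1−p)·(-4) = 3p - 4
  -5p - 2 = 3p - 4  ⇒  -8p = -2  ⇒  p = 1/4.
The receiver's mix must leave the server indifferent between serve Wide and serve Body.
  the server's payoff to serve Wide: q·7 + (1−q)·1 = 6q + 1
  the server's payoff to serve Body: q·2 + (1−q)·4 = -2q + 4
  6q + 1 = -2q + 4  ⇒  8q = 3  ⇒  q = 3/8.

p = 1/4, q = 3/8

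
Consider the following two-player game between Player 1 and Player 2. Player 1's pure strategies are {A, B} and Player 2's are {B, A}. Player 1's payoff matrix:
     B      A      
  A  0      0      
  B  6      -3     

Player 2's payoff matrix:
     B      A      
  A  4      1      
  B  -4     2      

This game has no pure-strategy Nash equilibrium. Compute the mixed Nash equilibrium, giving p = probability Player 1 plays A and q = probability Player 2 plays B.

In a mixed equilibrium Player 2 is indifferent between B and A; this condition fixes p.
  Player 2's expected payoff from B: p·4 + (1−p)·(-4) = 8p - 4
  Player 2's expected payoff from A: p·1 + (1−p)·2 = -p + 2
  8p - 4 = -p + 2  ⇒  9p = 6  ⇒  p = 2/3.
Set Player 1's expected payoff from A equal to that from B:
  Player 1's payoff to A: q·0 + (1−q)·0 = 0
  Player 1's payoff to B: q·6 + (1−q)·(-3) = 9q - 3
  0 = 9q - 3  ⇒  -9q = -3  ⇒  q = 1/3.

p = 2/3, q = 1/3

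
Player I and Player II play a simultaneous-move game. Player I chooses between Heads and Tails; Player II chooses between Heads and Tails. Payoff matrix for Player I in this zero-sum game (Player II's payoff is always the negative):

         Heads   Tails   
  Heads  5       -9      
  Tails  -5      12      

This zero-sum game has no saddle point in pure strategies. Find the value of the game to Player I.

Player I's indifference between Heads and Tails determines Player II's mixing probability q:
  Player I's payoff from Heads: q·5 + (1−q)·(-9) = 14q - 9
  Player I's payoff from Tails: q·(-5) + (1−q)·12 = -17q + 12
  14q - 9 = -17q + 12  ⇒  31q = 21  ⇒  q = 21/31.
The value is Player I's expected payoff against this mix (using Heads): (21/31)·5 + (10/31)·(-9) = 15/31.

v = 15/31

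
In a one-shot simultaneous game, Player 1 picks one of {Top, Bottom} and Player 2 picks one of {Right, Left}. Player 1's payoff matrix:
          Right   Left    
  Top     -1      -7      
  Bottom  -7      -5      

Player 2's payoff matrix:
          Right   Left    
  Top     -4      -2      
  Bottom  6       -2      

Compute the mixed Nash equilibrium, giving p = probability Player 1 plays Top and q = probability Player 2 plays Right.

p = 4/5, q = 1/4

For Player 2 to be willing to mix, Player 2 must be indifferent between Right and Left, which pins down Player 1's mix.
  Player 2's expected payoff from Right: p·(-4) + (1−p)·6 = -10p + 6
  Player 2's expected payoff from Left: p·(-2) + (1−p)·(-2) = -2
  -10p + 6 = -2  ⇒  -10p = -8  ⇒  p = 4/5.
Player 1's indifference between Top and Bottom determines Player 2's mixing probability q:
  Player 1's payoff to Top: q·(-1) + (1−q)·(-7) = 6q - 7
  Player 1's payoff to Bottom: q·(-7) + (1−q)·(-5) = -2q - 5
  6q - 7 = -2q - 5  ⇒  8q = 2  ⇒  q = 1/4.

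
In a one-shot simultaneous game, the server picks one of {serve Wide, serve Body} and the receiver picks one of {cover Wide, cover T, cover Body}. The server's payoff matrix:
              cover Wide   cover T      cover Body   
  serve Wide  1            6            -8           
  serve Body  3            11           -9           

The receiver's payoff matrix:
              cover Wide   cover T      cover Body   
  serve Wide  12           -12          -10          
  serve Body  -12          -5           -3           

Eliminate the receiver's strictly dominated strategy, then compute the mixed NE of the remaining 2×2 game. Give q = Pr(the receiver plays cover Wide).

q = 1/3

The receiver's strategy cover T is strictly dominated by cover Body: -10 > -12 and -3 > -5. Eliminate cover T.
Set the server's expected payoff from serve Wide equal to that from serve Body:
  the server's payoff from serve Wide: q·1 + (1−q)·(-8) = 9q - 8
  the server's payoff from serve Body: q·3 + (1−q)·(-9) = 12q - 9
  9q - 8 = 12q - 9  ⇒  -3q = -1  ⇒  q = 1/3.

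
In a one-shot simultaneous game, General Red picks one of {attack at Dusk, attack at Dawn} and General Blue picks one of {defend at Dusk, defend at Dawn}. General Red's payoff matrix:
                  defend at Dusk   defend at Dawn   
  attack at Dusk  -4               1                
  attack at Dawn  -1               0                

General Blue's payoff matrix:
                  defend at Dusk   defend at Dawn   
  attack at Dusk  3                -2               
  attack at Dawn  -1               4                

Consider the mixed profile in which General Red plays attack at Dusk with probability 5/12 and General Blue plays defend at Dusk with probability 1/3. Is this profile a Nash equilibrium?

No

Given General Red's mix p = 5/12, General Blue's payoff from defend at Dusk is 2/3 but from defend at Dawn is 3/2. General Blue strictly prefers defend at Dawn, so General Blue would not mix.
So the proposed profile is not a Nash equilibrium.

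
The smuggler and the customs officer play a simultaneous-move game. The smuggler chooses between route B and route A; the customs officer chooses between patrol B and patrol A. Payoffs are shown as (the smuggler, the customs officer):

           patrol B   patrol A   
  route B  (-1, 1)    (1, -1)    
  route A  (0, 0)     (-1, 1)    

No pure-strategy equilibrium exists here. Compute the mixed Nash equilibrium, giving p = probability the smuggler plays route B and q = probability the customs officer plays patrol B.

The customs officer's indifference between patrol B and patrol A determines the smuggler's mixing probability p:
  the customs officer's payoff to patrol B: p·1 + (1−p)·0 = p
  the customs officer's payoff to patrol A: p·(-1) + (1−p)·1 = -2p + 1
  p = -2p + 1  ⇒  3p = 1  ⇒  p = 1/3.
In a mixed equilibrium the smuggler is indifferent between route B and route A; this condition fixes q.
  the smuggler's payoff from route B: q·(-1) + (1−q)·1 = -2q + 1
  the smuggler's payoff from route A: q·0 + (1−q)·(-1) = q - 1
  -2q + 1 = q - 1  ⇒  -3q = -2  ⇒  q = 2/3.

p = 1/3, q = 2/3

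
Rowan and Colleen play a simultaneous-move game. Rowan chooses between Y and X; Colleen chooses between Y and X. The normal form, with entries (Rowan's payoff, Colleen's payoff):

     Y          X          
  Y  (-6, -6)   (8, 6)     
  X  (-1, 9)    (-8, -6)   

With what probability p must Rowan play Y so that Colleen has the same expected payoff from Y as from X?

p = 5/9

Colleen's indifference between Y and X determines Rowan's mixing probability p:
  Colleen's payoff from Y: p·(-6) + (1−p)·9 = -15p + 9
  Colleen's payoff from X: p·6 + (1−p)·(-6) = 12p - 6
  -15p + 9 = 12p - 6  ⇒  -27p = -15  ⇒  p = 5/9.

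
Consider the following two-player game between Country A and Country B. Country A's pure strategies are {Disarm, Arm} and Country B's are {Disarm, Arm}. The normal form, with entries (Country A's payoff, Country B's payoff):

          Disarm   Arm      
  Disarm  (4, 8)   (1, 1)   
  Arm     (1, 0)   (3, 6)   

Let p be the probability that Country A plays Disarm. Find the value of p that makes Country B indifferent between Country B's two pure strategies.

In a mixed equilibrium Country B is indifferent between Disarm and Arm; this condition fixes p.
  Country B's expected payoff from Disarm: p·8 + (1−p)·0 = 8p
  Country B's expected payoff from Arm: p·1 + (1−p)·6 = -5p + 6
  8p = -5p + 6  ⇒  13p = 6  ⇒  p = 6/13.

p = 6/13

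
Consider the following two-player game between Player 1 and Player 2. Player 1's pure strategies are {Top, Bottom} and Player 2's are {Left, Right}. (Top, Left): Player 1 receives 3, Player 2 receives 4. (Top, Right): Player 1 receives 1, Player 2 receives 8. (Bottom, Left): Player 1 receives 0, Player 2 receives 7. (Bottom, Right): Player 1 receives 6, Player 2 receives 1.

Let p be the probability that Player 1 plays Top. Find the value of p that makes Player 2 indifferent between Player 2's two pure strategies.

Player 2's indifference between Left and Right determines Player 1's mixing probability p:
  Player 2's payoff from Left: p·4 + (1−p)·7 = -3p + 7
  Player 2's payoff from Right: p·8 + (1−p)·1 = 7p + 1
  -3p + 7 = 7p + 1  ⇒  -10p = -6  ⇒  p = 3/5.

p = 3/5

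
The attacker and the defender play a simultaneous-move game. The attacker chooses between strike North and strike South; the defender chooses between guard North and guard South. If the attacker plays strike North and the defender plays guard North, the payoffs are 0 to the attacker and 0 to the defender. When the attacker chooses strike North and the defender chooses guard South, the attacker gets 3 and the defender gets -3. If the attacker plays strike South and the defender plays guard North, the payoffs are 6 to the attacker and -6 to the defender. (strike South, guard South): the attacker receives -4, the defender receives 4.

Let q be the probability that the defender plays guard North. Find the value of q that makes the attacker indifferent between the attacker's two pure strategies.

q = 7/13

The defender's mix must leave the attacker indifferent between strike North and strike South.
  the attacker's payoff from strike North: q·0 + (1−q)·3 = -3q + 3
  the attacker's payoff from strike South: q·6 + (1−q)·(-4) = 10q - 4
  -3q + 3 = 10q - 4  ⇒  -13q = -7  ⇒  q = 7/13.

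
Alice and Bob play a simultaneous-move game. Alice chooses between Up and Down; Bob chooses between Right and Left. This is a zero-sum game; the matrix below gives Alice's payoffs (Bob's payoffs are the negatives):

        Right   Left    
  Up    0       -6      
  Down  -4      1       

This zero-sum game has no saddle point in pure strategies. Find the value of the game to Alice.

v = -24/11

Bob's mix must leave Alice indifferent between Up and Down.
  Alice's expected payoff from Up: q·0 + (1−q)·(-6) = 6q - 6
  Alice's expected payoff from Down: q·(-4) + (1−q)·1 = -5q + 1
  6q - 6 = -5q + 1  ⇒  11q = 7  ⇒  q = 7/11.
The value is Alice's expected payoff against this mix (using Up): (7/11)·0 + (4/11)·(-6) = -24/11.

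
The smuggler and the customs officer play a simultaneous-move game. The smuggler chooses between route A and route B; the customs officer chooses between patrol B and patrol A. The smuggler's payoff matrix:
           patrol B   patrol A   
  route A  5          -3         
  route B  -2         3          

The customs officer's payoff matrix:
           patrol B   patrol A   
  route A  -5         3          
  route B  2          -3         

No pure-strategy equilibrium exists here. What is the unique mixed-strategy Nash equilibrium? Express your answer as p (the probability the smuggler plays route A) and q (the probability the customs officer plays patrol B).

p = 5/13, q = 6/13

The customs officer's indifference between patrol B and patrol A determines the smuggler's mixing probability p:
  the customs officer's expected payoff from patrol B: p·(-5) + (1−p)·2 = -7p + 2
  the customs officer's expected payoff from patrol A: p·3 + (1−p)·(-3) = 6p - 3
  -7p + 2 = 6p - 3  ⇒  -13p = -5  ⇒  p = 5/13.
For the smuggler to be willing to mix, the smuggler must be indifferent between route A and route B, which pins down the customs officer's mix.
  the smuggler's expected payoff from route A: q·5 + (1−q)·(-3) = 8q - 3
  the smuggler's expected payoff from route B: q·(-2) + (1−q)·3 = -5q + 3
  8q - 3 = -5q + 3  ⇒  13q = 6  ⇒  q = 6/13.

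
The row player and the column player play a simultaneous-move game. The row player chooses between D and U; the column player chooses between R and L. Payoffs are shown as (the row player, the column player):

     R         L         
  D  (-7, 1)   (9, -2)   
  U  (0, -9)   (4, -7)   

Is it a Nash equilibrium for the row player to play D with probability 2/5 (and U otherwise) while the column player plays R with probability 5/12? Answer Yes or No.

Check the column player's indifference given the row player's mix p = 2/5:
  payoff from R = -5; payoff from L = -5 — equal.
Check the row player's indifference given the column player's mix q = 5/12:
  payoff from D = 7/3; payoff from U = 7/3 — equal.
Both players are indifferent, so neither can profitably deviate.

Yes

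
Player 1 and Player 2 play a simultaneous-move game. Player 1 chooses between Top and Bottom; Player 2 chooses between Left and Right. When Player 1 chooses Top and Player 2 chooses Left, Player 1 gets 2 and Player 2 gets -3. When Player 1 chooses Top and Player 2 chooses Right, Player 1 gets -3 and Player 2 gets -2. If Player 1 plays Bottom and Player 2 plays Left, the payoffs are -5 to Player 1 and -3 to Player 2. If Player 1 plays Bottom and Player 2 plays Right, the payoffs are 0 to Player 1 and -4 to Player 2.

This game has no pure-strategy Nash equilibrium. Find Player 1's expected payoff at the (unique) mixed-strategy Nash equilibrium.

In a mixed equilibrium Player 1 is indifferent between Top and Bottom; this condition fixes q.
  Player 1's payoff from Top: q·2 + (1−q)·(-3) = 5q - 3
  Player 1's payoff from Bottom: q·(-5) + (1−q)·0 = -5q
  5q - 3 = -5q  ⇒  10q = 3  ⇒  q = 3/10.
At equilibrium Player 1 is indifferent across rows, so Player 1's payoff equals the payoff from Top: (3/10)·2 + (7/10)·(-3) = -3/2.

-3/2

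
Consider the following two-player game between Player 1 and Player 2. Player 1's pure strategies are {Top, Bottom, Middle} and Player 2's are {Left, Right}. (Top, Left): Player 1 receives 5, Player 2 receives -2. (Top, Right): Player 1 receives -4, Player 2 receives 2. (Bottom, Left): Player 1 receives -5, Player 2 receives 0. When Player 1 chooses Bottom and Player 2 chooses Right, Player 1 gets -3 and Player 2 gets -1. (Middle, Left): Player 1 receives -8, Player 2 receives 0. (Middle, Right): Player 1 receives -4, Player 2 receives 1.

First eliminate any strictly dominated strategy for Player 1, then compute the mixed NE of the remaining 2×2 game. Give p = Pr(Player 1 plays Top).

Player 1's strategy Middle is strictly dominated by Bottom: -5 > -8 and -3 > -4. Eliminate Middle.
Player 1's mix must leave Player 2 indifferent between Left and Right.
  Player 2's payoff from Left: p·(-2) + (1−p)·0 = -2p
  Player 2's payoff from Right: p·2 + (1−p)·(-1) = 3p - 1
  -2p = 3p - 1  ⇒  -5p = -1  ⇒  p = 1/5.

p = 1/5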